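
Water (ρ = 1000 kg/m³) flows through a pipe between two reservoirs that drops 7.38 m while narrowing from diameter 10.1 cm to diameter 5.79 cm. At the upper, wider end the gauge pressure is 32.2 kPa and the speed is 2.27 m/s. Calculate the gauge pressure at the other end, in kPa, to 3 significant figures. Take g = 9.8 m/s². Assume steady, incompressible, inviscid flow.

83.2 kPa

Continuity gives A₁v₁ = A₂v₂, so v₂ = (80.1 cm²)/(26.3 cm²) × 2.27 m/s = 6.91 m/s.
Applying Bernoulli between the two ends and solving for P₂: P₂ = P₁ + ½ρ(v₁² − v₂²) − ρgΔh.
P₂ = 32200 + ½·1000·(2.27² − 6.91²) − 1000·9.8·(−7.38) = 32200 + (-21300) − (-72300) = 83200 Pa.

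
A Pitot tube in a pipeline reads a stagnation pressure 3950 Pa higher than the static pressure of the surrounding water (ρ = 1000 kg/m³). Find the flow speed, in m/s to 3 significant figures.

The dynamic pressure equals the rise in static pressure at the stagnation point: ΔP = ½ρv².
v = √(2ΔP/ρ) = √(2·3950/1000) = 2.81 m/s.

v = 2.81 m/s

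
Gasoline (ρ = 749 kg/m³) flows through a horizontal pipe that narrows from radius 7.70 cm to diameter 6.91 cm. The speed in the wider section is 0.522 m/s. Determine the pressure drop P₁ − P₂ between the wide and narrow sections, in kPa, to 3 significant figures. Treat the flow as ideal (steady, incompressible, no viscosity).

Continuity gives A₁v₁ = A₂v₂, so v₂ = (186 cm²)/(37.5 cm²) × 0.522 m/s = 2.59 m/s.
The pipe is horizontal, so Bernoulli reduces to P₁ + ½ρv₁² = P₂ + ½ρv₂².
P₁ − P₂ = ½·749·(2.59² − 0.522²) = ½·749·6.45 = 2420 Pa.

ΔP ≈ 2.42 kPa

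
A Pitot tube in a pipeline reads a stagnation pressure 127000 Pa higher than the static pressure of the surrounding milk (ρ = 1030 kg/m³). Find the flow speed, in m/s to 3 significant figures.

Bernoulli between the free stream and the stagnation point: ½ρv² = P_stag − P_static.
v = √(2ΔP/ρ) = √(2·127000/1030) = 15.7 m/s.

v = 15.7 m/s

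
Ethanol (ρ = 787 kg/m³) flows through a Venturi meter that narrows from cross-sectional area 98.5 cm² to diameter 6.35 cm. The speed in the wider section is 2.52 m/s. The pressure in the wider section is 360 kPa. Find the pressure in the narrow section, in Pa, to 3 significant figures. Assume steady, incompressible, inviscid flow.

Continuity gives A₁v₁ = A₂v₂, so v₂ = (98.5 cm²)/(31.7 cm²) × 2.52 m/s = 7.84 m/s.
The pipe is horizontal, so Bernoulli reduces to P₁ + ½ρv₁² = P₂ + ½ρv₂².
P₂ = P₁ − ½ρ(v₂² − v₁²) = 360000 − ½·787·(7.84² − 2.52²) = 360000 − 21700 = 338000 Pa.

P₂ = 338000 Pa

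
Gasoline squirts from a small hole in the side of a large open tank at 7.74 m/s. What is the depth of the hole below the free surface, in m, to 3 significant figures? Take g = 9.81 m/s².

3.05 m

Torricelli: v = √(2gh), so h = v²/(2g).
h = 7.74²/(2·9.81) = 59.9/19.62 = 3.05 m.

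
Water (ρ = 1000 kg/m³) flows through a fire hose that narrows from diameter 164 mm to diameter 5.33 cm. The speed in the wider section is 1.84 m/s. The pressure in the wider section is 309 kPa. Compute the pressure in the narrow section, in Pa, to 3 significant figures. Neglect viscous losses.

P₂ = 159000 Pa

Mass conservation (A₁v₁ = A₂v₂) gives v₂ = 1.84 × 211/22.3 = 17.4 m/s.
Along the horizontal streamline, P + ½ρv² is constant.
P₂ = P₁ − ½ρ(v₂² − v₁²) = 309000 − ½·1000·(17.4² − 1.84²) = 309000 − 150000 = 159000 Pa.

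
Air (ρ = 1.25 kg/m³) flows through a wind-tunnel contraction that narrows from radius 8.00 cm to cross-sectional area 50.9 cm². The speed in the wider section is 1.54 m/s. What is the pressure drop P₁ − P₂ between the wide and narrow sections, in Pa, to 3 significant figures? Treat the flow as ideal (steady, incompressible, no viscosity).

21.6 Pa

Mass conservation (A₁v₁ = A₂v₂) gives v₂ = 1.54 × 201/50.9 = 6.08 m/s.
The pipe is horizontal, so Bernoulli reduces to P₁ + ½ρv₁² = P₂ + ½ρv₂².
P₁ − P₂ = ½·1.25·(6.08² − 1.54²) = ½·1.25·34.6 = 21.6 Pa.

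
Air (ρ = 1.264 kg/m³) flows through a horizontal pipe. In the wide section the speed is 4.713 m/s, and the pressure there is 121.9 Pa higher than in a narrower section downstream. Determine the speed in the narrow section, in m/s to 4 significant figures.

With h₁ = h₂, rearranging Bernoulli gives v₂ = √(v₁² + 2ΔP/ρ).
v₂ = √(4.713² + 2·121.9/1.264) = √(22.21 + 192.9) = 14.67 m/s.

v₂ ≈ 14.67 m/s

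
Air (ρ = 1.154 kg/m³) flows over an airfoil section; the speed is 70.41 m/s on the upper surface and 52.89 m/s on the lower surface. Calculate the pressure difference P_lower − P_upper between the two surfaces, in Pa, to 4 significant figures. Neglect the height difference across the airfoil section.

With negligible Δh, P + ½ρv² is constant, so P_low − P_up = ½ρ(v_up² − v_low²).
ΔP = ½·1.154·(70.41² − 52.89²) = 1246 Pa.

ΔP ≈ 1246 Pa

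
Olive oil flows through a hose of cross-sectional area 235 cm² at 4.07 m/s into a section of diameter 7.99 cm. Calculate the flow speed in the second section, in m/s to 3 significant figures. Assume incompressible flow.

The volume flow rate is constant, so v₂ = (A₁/A₂)v₁ = (235/50.1)·4.07 = 19.1 m/s.

v₂ = 19.1 m/s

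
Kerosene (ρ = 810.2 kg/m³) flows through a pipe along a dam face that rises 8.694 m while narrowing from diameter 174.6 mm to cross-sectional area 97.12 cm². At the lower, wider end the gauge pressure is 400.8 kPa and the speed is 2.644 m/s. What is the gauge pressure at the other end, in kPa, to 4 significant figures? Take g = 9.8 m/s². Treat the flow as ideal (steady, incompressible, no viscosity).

P₂ ≈ 317.4 kPa

The volume flow rate is constant, so v₂ = (A₁/A₂)v₁ = (239.4/97.12)·2.644 = 6.518 m/s.
Bernoulli: P₁ + ½ρv₁² + ρg h₁ = P₂ + ½ρv₂² + ρg h₂, so P₂ = P₁ + ½ρ(v₁² − v₂²) − ρg(h₂ − h₁).
P₂ = 400800 + ½·810.2·(2.644² − 6.518²) − 810.2·9.8·(+8.694) = 400800 + (-14380) − (69030) = 317400 Pa.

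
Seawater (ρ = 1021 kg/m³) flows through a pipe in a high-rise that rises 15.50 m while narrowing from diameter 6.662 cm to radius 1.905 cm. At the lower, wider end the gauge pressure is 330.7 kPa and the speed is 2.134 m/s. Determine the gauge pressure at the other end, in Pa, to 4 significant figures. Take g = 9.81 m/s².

By continuity, v₂ = v₁·A₁/A₂ = 2.134·(34.86/11.40) = 6.525 m/s.
Energy conservation along the streamline gives P₂ = P₁ − ½ρ(v₂² − v₁²) − ρg(h₂ − h₁).
P₂ = 330700 + ½·1021·(2.134² − 6.525²) − 1021·9.81·(+15.50) = 330700 + (-19410) − (155200) = 156000 Pa.

P₂ ≈ 156000 Pa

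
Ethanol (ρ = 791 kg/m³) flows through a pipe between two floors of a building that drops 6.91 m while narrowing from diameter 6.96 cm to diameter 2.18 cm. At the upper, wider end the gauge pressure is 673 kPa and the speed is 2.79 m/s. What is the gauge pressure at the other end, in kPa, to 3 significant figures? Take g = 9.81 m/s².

The volume flow rate is constant, so v₂ = (A₁/A₂)v₁ = (38.0/3.73)·2.79 = 28.4 m/s.
Energy conservation along the streamline gives P₂ = P₁ − ½ρ(v₂² − v₁²) − ρg(h₂ − h₁).
P₂ = 673000 + ½·791·(2.79² − 28.4²) − 791·9.81·(−6.91) = 673000 + (-317000) − (-53600) = 410000 Pa.

P₂ = 410 kPa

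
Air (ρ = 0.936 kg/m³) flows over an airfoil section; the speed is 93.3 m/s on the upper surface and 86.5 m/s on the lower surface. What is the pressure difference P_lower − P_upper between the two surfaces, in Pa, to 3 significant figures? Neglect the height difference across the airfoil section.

Bernoulli (same height): P_lower − P_upper = ½ρ(v_upper² − v_lower²).
ΔP = ½·0.936·(93.3² − 86.5²) = 572 Pa.

ΔP ≈ 572 Pa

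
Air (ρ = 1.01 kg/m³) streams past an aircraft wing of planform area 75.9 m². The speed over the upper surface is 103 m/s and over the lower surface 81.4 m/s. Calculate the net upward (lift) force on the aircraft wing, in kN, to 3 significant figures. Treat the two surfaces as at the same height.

153 kN

The faster flow above has the lower pressure; Bernoulli (same height) gives ΔP = ½ρ(v_up² − v_low²).
ΔP = ½·1.01·(103² − 81.4²) = 2010 Pa.
Lift = ΔP · A = 2010 × 75.9 = 153000 N.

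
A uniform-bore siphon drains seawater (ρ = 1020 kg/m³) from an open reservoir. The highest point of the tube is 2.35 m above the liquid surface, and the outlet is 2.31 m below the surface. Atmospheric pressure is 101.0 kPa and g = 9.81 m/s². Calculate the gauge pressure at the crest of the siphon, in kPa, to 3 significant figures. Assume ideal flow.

P_gauge ≈ -46.6 kPa

Bernoulli surface→outlet gives ½v² = g·h_out, so v = √(2·9.81·2.31) = 6.73 m/s.
Continuity keeps v the same throughout the tube; from surface to crest, P_atm + 0 = P_top + ½ρv² + ρg·h_top.
P_top = 101000 − ½·1020·6.73² − 1020·9.81·2.35 = 54400 Pa. So P_gauge = P_top − P_atm = -46600 Pa.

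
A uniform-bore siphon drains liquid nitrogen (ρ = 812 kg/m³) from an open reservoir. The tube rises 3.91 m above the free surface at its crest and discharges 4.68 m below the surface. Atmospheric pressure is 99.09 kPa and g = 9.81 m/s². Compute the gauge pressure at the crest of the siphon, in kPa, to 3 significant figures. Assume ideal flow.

The outlet speed comes from Torricelli: v = √(2g·4.68) = 9.58 m/s.
With constant cross-section the crest speed equals v; applying Bernoulli from the surface up to the crest, P_top = P_atm − ½ρv² − ρg·h_top.
P_top = 99090 − ½·812·9.58² − 812·9.81·3.91 = 30700 Pa. So P_gauge = P_top − P_atm = -68400 Pa.

-68.4 kPa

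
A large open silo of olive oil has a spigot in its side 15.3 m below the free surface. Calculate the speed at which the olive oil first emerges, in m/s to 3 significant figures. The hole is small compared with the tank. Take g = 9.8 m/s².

With the surface at rest and both surface and jet at atmospheric pressure, Bernoulli gives ρg h = ½ρv², so v = √(2gh) = √(2·9.8·15.3) = 17.3 m/s.

v ≈ 17.3 m/s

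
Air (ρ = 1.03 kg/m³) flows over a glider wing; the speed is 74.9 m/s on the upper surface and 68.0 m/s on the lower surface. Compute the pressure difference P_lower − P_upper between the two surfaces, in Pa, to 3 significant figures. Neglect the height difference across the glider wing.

The pressure is lower where the speed is higher: ΔP = ½ρ(v_up² − v_low²).
ΔP = ½·1.03·(74.9² − 68.0²) = 508 Pa.

ΔP ≈ 508 Pa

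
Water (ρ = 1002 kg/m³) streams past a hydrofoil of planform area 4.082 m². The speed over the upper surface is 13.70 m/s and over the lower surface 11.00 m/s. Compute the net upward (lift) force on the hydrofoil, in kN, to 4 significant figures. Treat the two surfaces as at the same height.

F ≈ 136.4 kN

From P + ½ρv² = const at equal height, P_low − P_up = ½ρ(v_up² − v_low²).
ΔP = ½·1002·(13.70² − 11.00²) = 33410 Pa.
Lift = ΔP · A = 33410 × 4.082 = 136400 N.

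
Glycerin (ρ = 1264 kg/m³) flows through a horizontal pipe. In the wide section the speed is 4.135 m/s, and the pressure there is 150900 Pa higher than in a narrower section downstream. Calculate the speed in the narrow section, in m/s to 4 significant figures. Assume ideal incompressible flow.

Horizontal Bernoulli: P₁ + ½ρv₁² = P₂ + ½ρv₂², so v₂² = v₁² + 2(P₁ − P₂)/ρ.
v₂ = √(4.135² + 2·150900/1264) = √(17.10 + 238.8) = 16.00 m/s.

16.00 m/s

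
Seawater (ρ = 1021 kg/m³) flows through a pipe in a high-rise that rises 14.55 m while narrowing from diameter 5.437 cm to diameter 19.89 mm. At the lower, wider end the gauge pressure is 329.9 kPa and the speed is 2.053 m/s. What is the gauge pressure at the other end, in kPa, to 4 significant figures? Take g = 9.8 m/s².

P₂ ≈ 66.33 kPa

By continuity, v₂ = v₁·A₁/A₂ = 2.053·(23.22/3.107) = 15.34 m/s.
Energy conservation along the streamline gives P₂ = P₁ − ½ρ(v₂² − v₁²) − ρg(h₂ − h₁).
P₂ = 329900 + ½·1021·(2.053² − 15.34²) − 1021·9.8·(+14.55) = 329900 + (-118000) − (145600) = 66330 Pa.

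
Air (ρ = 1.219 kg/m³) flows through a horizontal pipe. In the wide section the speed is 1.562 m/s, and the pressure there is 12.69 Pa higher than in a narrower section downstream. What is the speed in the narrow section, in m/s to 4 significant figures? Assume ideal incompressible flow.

With h₁ = h₂, rearranging Bernoulli gives v₂ = √(v₁² + 2ΔP/ρ).
v₂ = √(1.562² + 2·12.69/1.219) = √(2.440 + 20.82) = 4.823 m/s.

v₂ ≈ 4.823 m/s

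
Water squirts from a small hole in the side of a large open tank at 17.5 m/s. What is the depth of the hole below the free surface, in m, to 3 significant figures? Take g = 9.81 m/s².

Torricelli: v = √(2gh), so h = v²/(2g).
h = 17.5²/(2·9.81) = 306/19.62 = 15.6 m.

h = 15.6 m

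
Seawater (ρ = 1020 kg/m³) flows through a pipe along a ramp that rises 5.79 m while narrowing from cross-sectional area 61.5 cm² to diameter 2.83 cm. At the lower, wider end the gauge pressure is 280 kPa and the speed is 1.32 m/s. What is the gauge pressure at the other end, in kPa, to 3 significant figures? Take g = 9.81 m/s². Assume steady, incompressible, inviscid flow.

Mass conservation (A₁v₁ = A₂v₂) gives v₂ = 1.32 × 61.5/6.29 = 12.9 m/s.
Bernoulli: P₁ + ½ρv₁² + ρg h₁ = P₂ + ½ρv₂² + ρg h₂, so P₂ = P₁ + ½ρ(v₁² − v₂²) − ρg(h₂ − h₁).
P₂ = 280000 + ½·1020·(1.32² − 12.9²) − 1020·9.81·(+5.79) = 280000 + (-84100) − (57900) = 138000 Pa.

138 kPa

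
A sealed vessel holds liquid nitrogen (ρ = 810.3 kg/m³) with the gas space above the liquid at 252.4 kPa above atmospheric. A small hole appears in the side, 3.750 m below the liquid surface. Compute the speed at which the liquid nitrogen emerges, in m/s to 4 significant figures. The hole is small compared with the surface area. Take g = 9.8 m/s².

v = 26.39 m/s

Take point 1 at the surface (v₁ ≈ 0) and point 2 at the hole (at atmospheric pressure). Bernoulli: P₁ + ρg h = P_atm + ½ρv₂².
With P₁ − P_atm = 252400 Pa, v₂ = √(2gh + 2ΔP/ρ) = √(2·9.8·3.750 + 2·252400/810.3) = 26.39 m/s.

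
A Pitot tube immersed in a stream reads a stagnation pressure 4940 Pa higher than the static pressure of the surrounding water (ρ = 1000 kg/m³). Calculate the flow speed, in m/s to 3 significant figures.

The dynamic pressure equals the rise in static pressure at the stagnation point: ΔP = ½ρv².
v = √(2ΔP/ρ) = √(2·4940/1000) = 3.14 m/s.

v ≈ 3.14 m/s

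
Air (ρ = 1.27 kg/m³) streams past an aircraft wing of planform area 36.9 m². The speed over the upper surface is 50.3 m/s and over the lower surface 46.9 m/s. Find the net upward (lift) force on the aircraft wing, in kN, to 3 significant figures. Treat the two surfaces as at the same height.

With equal heights on the two surfaces, Bernoulli gives P_lower − P_upper = ½ρ(v_upper² − v_lower²).
ΔP = ½·1.27·(50.3² − 46.9²) = 210 Pa.
Lift = ΔP · A = 210 × 36.9 = 7740 N.

7.74 kN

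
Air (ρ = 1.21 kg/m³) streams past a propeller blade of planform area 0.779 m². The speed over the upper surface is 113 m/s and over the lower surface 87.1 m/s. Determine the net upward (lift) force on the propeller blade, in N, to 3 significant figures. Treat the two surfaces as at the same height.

F ≈ 2440 N

The faster flow above has the lower pressure; Bernoulli (same height) gives ΔP = ½ρ(v_up² − v_low²).
ΔP = ½·1.21·(113² − 87.1²) = 3140 Pa.
Lift = ΔP · A = 3140 × 0.779 = 2440 N.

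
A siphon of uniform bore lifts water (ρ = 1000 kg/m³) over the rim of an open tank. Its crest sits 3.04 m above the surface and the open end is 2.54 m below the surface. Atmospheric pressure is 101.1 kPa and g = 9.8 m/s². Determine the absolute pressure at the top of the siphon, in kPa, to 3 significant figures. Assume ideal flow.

The outlet speed comes from Torricelli: v = √(2g·2.54) = 7.06 m/s.
The bore is uniform, so the speed at the crest is the same v. Bernoulli surface→crest: P_atm = P_top + ½ρv² + ρg·h_top.
P_top = 101100 − ½·1000·7.06² − 1000·9.8·3.04 = 46400 Pa.

P_top ≈ 46.4 kPa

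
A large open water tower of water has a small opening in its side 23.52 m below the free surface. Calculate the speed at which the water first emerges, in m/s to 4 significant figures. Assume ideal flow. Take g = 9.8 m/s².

v = 21.47 m/s

Torricelli's result v = √(2gh) gives v = √(2·9.8·23.52) = 21.47 m/s.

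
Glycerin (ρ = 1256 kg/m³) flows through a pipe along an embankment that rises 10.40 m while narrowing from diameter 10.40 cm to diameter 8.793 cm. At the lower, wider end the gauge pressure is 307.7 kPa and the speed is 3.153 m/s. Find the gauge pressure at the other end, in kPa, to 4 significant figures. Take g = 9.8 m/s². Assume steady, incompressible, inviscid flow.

By continuity, v₂ = v₁·A₁/A₂ = 3.153·(84.95/60.72) = 4.411 m/s.
Bernoulli: P₁ + ½ρv₁² + ρg h₁ = P₂ + ½ρv₂² + ρg h₂, so P₂ = P₁ + ½ρ(v₁² − v₂²) − ρg(h₂ − h₁).
P₂ = 307700 + ½·1256·(3.153² − 4.411²) − 1256·9.8·(+10.40) = 307700 + (-5975) − (128000) = 173700 Pa.

P₂ ≈ 173.7 kPa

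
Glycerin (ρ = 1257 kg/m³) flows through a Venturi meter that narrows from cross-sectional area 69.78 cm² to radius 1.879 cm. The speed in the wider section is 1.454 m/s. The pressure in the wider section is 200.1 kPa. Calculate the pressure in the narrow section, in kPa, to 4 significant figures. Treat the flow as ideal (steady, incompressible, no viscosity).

P₂ = 148.8 kPa

Continuity gives A₁v₁ = A₂v₂, so v₂ = (69.78 cm²)/(11.09 cm²) × 1.454 m/s = 9.147 m/s.
Along the horizontal streamline, P + ½ρv² is constant.
P₂ = P₁ − ½ρ(v₂² − v₁²) = 200100 − ½·1257·(9.147² − 1.454²) = 200100 − 51260 = 148800 Pa.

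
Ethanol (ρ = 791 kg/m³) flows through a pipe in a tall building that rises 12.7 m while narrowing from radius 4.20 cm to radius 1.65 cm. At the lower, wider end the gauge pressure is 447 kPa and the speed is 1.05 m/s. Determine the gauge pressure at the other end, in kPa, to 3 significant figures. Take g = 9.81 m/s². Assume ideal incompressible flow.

P₂ = 331 kPa

The volume flow rate is constant, so v₂ = (A₁/A₂)v₁ = (55.4/8.55)·1.05 = 6.80 m/s.
Applying Bernoulli between the two ends and solving for P₂: P₂ = P₁ + ½ρ(v₁² − v₂²) − ρgΔh.
P₂ = 447000 + ½·791·(1.05² − 6.80²) − 791·9.81·(+12.7) = 447000 + (-17900) − (98500) = 331000 Pa.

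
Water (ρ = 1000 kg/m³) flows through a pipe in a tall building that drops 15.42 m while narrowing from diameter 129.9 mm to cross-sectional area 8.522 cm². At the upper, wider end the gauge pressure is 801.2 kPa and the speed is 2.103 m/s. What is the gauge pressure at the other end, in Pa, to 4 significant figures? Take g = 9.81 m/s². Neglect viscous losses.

The volume flow rate is constant, so v₂ = (A₁/A₂)v₁ = (132.5/8.522)·2.103 = 32.70 m/s.
Energy conservation along the streamline gives P₂ = P₁ − ½ρ(v₂² − v₁²) − ρg(h₂ − h₁).
P₂ = 801200 + ½·1000·(2.103² − 32.70²) − 1000·9.81·(−15.42) = 801200 + (-532600) − (-151300) = 419900 Pa.

P₂ ≈ 419900 Pa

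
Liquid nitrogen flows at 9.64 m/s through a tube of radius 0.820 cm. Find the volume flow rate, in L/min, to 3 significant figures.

Q = A·v = 0.000211 m² × 9.64 m/s = 0.00204 m³/s.
Converting: 0.00204 m³/s × 60000 = 122 L/min.

Q = 122 L/min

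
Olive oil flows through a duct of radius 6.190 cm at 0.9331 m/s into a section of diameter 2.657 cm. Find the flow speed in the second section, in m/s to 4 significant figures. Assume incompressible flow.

v₂ = 20.26 m/s

The volume flow rate is constant, so v₂ = (A₁/A₂)v₁ = (120.4/5.545)·0.9331 = 20.26 m/s.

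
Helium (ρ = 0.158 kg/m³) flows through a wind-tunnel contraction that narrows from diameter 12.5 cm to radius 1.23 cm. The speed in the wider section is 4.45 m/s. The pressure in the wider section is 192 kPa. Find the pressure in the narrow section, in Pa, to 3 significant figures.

P₂ = 191000 Pa

The volume flow rate is constant, so v₂ = (A₁/A₂)v₁ = (123/4.75)·4.45 = 115 m/s.
With no height change, Bernoulli's equation is P₁ + ½ρv₁² = P₂ + ½ρv₂².
P₂ = P₁ − ½ρ(v₂² − v₁²) = 192000 − ½·0.158·(115² − 4.45²) = 192000 − 1040 = 191000 Pa.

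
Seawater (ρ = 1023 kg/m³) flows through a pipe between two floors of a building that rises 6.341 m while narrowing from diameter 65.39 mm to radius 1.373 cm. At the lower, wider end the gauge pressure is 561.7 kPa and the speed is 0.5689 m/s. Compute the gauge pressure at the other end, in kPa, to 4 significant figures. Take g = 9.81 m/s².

Continuity gives A₁v₁ = A₂v₂, so v₂ = (33.58 cm²)/(5.922 cm²) × 0.5689 m/s = 3.226 m/s.
Bernoulli: P₁ + ½ρv₁² + ρg h₁ = P₂ + ½ρv₂² + ρg h₂, so P₂ = P₁ + ½ρ(v₁² − v₂²) − ρg(h₂ − h₁).
P₂ = 561700 + ½·1023·(0.5689² − 3.226²) − 1023·9.81·(+6.341) = 561700 + (-5158) − (63640) = 492900 Pa.

P₂ = 492.9 kPa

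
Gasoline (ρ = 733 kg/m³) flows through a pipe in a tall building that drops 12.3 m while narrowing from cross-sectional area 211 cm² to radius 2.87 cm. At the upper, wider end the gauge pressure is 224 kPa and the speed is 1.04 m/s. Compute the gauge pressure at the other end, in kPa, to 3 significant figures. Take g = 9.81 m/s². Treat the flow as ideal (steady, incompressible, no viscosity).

P₂ ≈ 286 kPa

Continuity gives A₁v₁ = A₂v₂, so v₂ = (211 cm²)/(25.9 cm²) × 1.04 m/s = 8.48 m/s.
Bernoulli: P₁ + ½ρv₁² + ρg h₁ = P₂ + ½ρv₂² + ρg h₂, so P₂ = P₁ + ½ρ(v₁² − v₂²) − ρg(h₂ − h₁).
P₂ = 224000 + ½·733·(1.04² − 8.48²) − 733·9.81·(−12.3) = 224000 + (-26000) − (-88400) = 286000 Pa.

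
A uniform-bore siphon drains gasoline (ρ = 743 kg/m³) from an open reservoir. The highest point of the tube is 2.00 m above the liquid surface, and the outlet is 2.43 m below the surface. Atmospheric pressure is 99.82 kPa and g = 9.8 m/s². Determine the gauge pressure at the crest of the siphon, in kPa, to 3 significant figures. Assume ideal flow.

Bernoulli surface→outlet gives ½v² = g·h_out, so v = √(2·9.8·2.43) = 6.90 m/s.
With constant cross-section the crest speed equals v; applying Bernoulli from the surface up to the crest, P_top = P_atm − ½ρv² − ρg·h_top.
P_top = 99820 − ½·743·6.90² − 743·9.8·2.00 = 67600 Pa. So P_gauge = P_top − P_atm = -32300 Pa.

P_gauge ≈ -32.3 kPa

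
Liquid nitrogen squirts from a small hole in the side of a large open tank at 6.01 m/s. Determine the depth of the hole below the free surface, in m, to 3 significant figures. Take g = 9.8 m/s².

h ≈ 1.84 m

Torricelli: v = √(2gh), so h = v²/(2g).
h = 6.01²/(2·9.8) = 36.1/19.60 = 1.84 m.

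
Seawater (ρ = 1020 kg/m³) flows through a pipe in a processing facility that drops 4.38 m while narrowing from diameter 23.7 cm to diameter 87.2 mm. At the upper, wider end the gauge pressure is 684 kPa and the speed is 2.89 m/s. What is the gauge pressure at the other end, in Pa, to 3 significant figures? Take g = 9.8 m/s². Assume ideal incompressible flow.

P₂ = 500000 Pa

Continuity gives A₁v₁ = A₂v₂, so v₂ = (441 cm²)/(59.7 cm²) × 2.89 m/s = 21.3 m/s.
Applying Bernoulli between the two ends and solving for P₂: P₂ = P₁ + ½ρ(v₁² − v₂²) − ρgΔh.
P₂ = 684000 + ½·1020·(2.89² − 21.3²) − 1020·9.8·(−4.38) = 684000 + (-228000) − (-43800) = 500000 Pa.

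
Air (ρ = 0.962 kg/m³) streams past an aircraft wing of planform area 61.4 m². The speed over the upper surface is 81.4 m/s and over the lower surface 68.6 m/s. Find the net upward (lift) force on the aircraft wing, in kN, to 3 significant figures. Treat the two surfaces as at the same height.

The faster flow above has the lower pressure; Bernoulli (same height) gives ΔP = ½ρ(v_up² − v_low²).
ΔP = ½·0.962·(81.4² − 68.6²) = 924 Pa.
Lift = ΔP · A = 924 × 61.4 = 56700 N.

F = 56.7 kN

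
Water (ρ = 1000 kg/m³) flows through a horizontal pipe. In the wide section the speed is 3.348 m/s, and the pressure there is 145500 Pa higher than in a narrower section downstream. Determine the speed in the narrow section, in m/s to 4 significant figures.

With h₁ = h₂, rearranging Bernoulli gives v₂ = √(v₁² + 2ΔP/ρ).
v₂ = √(3.348² + 2·145500/1000) = √(11.21 + 291.0) = 17.38 m/s.

17.38 m/s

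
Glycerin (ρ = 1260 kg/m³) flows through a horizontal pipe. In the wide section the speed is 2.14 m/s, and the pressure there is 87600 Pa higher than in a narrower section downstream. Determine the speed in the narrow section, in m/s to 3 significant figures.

v₂ = 12.0 m/s

With h₁ = h₂, rearranging Bernoulli gives v₂ = √(v₁² + 2ΔP/ρ).
v₂ = √(2.14² + 2·87600/1260) = √(4.58 + 139) = 12.0 m/s.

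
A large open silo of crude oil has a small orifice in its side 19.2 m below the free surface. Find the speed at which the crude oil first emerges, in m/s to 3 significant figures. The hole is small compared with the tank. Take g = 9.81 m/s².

The surface is effectively still and both ends are open, so ½v² = gh and v = √(2·9.81·19.2) = 19.4 m/s.

v = 19.4 m/s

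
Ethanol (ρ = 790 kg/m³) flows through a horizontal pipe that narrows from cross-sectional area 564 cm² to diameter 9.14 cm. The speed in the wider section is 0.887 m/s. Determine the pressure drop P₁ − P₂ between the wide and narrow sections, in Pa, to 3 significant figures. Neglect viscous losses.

Mass conservation (A₁v₁ = A₂v₂) gives v₂ = 0.887 × 564/65.6 = 7.62 m/s.
With no height change, Bernoulli's equation is P₁ + ½ρv₁² = P₂ + ½ρv₂².
P₁ − P₂ = ½·790·(7.62² − 0.887²) = ½·790·57.3 = 22700 Pa.

ΔP = 22700 Pa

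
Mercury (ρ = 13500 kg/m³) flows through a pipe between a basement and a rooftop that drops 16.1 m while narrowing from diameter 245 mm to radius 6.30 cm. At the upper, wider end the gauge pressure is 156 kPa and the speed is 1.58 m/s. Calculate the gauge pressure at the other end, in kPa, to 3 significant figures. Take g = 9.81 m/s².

P₂ ≈ 2060 kPa

By continuity, v₂ = v₁·A₁/A₂ = 1.58·(471/125) = 5.97 m/s.
Applying Bernoulli between the two ends and solving for P₂: P₂ = P₁ + ½ρ(v₁² − v₂²) − ρgΔh.
P₂ = 156000 + ½·13500·(1.58² − 5.97²) − 13500·9.81·(−16.1) = 156000 + (-224000) − (-2130000) = 2060000 Pa.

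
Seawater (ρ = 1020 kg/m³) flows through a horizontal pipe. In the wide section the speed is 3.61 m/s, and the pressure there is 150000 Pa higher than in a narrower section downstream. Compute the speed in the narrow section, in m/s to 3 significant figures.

With h₁ = h₂, rearranging Bernoulli gives v₂ = √(v₁² + 2ΔP/ρ).
v₂ = √(3.61² + 2·150000/1020) = √(13.0 + 294) = 17.5 m/s.

v₂ = 17.5 m/s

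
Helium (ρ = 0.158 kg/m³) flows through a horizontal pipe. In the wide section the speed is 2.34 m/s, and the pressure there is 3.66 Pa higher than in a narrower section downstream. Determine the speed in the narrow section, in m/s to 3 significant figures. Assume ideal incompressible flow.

7.20 m/s

Along the level pipe P + ½ρv² is conserved, hence v₂² = v₁² + 2(P₁ − P₂)/ρ.
v₂ = √(2.34² + 2·3.66/0.158) = √(5.48 + 46.3) = 7.20 m/s.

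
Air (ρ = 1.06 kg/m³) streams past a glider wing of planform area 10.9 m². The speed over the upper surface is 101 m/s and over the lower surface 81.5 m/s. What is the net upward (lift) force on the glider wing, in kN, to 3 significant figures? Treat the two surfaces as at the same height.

F ≈ 20.6 kN

With equal heights on the two surfaces, Bernoulli gives P_lower − P_upper = ½ρ(v_upper² − v_lower²).
ΔP = ½·1.06·(101² − 81.5²) = 1890 Pa.
Lift = ΔP · A = 1890 × 10.9 = 20600 N.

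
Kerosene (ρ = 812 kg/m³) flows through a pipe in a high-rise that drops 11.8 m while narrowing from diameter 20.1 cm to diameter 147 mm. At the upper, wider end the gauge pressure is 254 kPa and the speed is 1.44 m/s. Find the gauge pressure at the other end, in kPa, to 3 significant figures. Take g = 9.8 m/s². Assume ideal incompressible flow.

Mass conservation (A₁v₁ = A₂v₂) gives v₂ = 1.44 × 317/170 = 2.69 m/s.
Applying Bernoulli between the two ends and solving for P₂: P₂ = P₁ + ½ρ(v₁² − v₂²) − ρgΔh.
P₂ = 254000 + ½·812·(1.44² − 2.69²) − 812·9.8·(−11.8) = 254000 + (-2100) − (-93900) = 346000 Pa.

P₂ ≈ 346 kPa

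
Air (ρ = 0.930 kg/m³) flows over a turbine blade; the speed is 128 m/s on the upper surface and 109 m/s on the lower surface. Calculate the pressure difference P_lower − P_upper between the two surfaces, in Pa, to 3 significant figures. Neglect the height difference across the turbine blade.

The pressure is lower where the speed is higher: ΔP = ½ρ(v_up² − v_low²).
ΔP = ½·0.930·(128² − 109²) = 2090 Pa.

ΔP ≈ 2090 Pa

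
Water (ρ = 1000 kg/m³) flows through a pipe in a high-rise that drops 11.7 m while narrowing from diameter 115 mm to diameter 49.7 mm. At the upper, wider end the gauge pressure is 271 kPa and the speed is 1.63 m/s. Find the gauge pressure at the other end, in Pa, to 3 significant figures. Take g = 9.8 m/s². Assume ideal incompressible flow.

P₂ ≈ 349000 Pa

Continuity gives A₁v₁ = A₂v₂, so v₂ = (104 cm²)/(19.4 cm²) × 1.63 m/s = 8.73 m/s.
Energy conservation along the streamline gives P₂ = P₁ − ½ρ(v₂² − v₁²) − ρg(h₂ − h₁).
P₂ = 271000 + ½·1000·(1.63² − 8.73²) − 1000·9.8·(−11.7) = 271000 + (-36800) − (-115000) = 349000 Pa.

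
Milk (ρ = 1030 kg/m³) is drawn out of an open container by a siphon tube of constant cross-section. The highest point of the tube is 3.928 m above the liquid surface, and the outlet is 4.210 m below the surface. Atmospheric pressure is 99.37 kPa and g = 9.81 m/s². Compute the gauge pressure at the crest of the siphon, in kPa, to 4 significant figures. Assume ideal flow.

P_gauge = -82.23 kPa

The outlet speed comes from Torricelli: v = √(2g·4.210) = 9.088 m/s.
The bore is uniform, so the speed at the crest is the same v. Bernoulli surface→crest: P_atm = P_top + ½ρv² + ρg·h_top.
P_top = 99370 − ½·1030·9.088² − 1030·9.81·3.928 = 17140 Pa. So P_gauge = P_top − P_atm = -82230 Pa.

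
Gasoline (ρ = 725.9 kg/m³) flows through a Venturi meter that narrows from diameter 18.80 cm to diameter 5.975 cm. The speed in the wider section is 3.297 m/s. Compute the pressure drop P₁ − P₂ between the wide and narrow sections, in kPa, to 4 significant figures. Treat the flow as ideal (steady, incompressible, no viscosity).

Mass conservation (A₁v₁ = A₂v₂) gives v₂ = 3.297 × 277.6/28.04 = 32.64 m/s.
With no height change, Bernoulli's equation is P₁ + ½ρv₁² = P₂ + ½ρv₂².
P₁ − P₂ = ½·725.9·(32.64² − 3.297²) = ½·725.9·1055 = 382700 Pa.

382.7 kPa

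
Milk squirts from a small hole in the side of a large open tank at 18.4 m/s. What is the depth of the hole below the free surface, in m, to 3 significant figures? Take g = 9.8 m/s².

h ≈ 17.3 m

Inverting v = √(2gh) gives h = v² / 2g.
h = 18.4²/(2·9.8) = 339/19.60 = 17.3 m.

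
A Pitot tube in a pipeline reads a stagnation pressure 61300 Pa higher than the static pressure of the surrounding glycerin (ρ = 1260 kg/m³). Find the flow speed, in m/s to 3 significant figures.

v ≈ 9.86 m/s

The dynamic pressure equals the rise in static pressure at the stagnation point: ΔP = ½ρv².
v = √(2ΔP/ρ) = √(2·61300/1260) = 9.86 m/s.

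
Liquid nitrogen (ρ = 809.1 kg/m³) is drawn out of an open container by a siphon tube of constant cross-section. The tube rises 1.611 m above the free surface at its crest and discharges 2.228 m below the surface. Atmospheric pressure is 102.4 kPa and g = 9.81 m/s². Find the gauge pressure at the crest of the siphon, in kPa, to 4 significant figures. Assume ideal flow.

-30.47 kPa

From the surface to the outlet (both open to atmosphere, surface at rest): v = √(2g·h_out) = √(2·9.81·2.228) = 6.612 m/s.
Continuity keeps v the same throughout the tube; from surface to crest, P_atm + 0 = P_top + ½ρv² + ρg·h_top.
P_top = 102400 − ½·809.1·6.612² − 809.1·9.81·1.611 = 71930 Pa. So P_gauge = P_top − P_atm = -30470 Pa.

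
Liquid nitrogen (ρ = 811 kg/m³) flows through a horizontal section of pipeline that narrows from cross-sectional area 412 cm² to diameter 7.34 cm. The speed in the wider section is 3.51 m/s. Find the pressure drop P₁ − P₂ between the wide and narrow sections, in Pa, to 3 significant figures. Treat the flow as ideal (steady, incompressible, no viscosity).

469000 Pa

The volume flow rate is constant, so v₂ = (A₁/A₂)v₁ = (412/42.3)·3.51 = 34.2 m/s.
The pipe is horizontal, so Bernoulli reduces to P₁ + ½ρv₁² = P₂ + ½ρv₂².
P₁ − P₂ = ½·811·(34.2² − 3.51²) = ½·811·1160 = 469000 Pa.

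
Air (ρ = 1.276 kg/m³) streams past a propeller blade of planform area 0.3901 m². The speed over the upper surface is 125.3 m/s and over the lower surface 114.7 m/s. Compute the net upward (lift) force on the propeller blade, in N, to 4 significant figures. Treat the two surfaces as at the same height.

With equal heights on the two surfaces, Bernoulli gives P_lower − P_upper = ½ρ(v_upper² − v_lower²).
ΔP = ½·1.276·(125.3² − 114.7²) = 1623 Pa.
Lift = ΔP · A = 1623 × 0.3901 = 633.2 N.

F = 633.2 N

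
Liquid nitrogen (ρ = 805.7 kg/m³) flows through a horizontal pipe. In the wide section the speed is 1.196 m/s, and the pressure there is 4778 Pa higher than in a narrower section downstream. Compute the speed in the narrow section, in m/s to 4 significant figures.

v₂ ≈ 3.646 m/s

Horizontal Bernoulli: P₁ + ½ρv₁² = P₂ + ½ρv₂², so v₂² = v₁² + 2(P₁ − P₂)/ρ.
v₂ = √(1.196² + 2·4778/805.7) = √(1.430 + 11.86) = 3.646 m/s.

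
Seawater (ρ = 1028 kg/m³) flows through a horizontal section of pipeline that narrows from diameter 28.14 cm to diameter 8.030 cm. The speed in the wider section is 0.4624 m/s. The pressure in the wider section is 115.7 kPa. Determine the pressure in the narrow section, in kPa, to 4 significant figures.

The volume flow rate is constant, so v₂ = (A₁/A₂)v₁ = (621.9/50.64)·0.4624 = 5.679 m/s.
Bernoulli (h₁ = h₂): P₁ − P₂ = ½ρ(v₂² − v₁²).
P₂ = P₁ − ½ρ(v₂² − v₁²) = 115700 − ½·1028·(5.679² − 0.4624²) = 115700 − 16460 = 99240 Pa.

P₂ = 99.24 kPa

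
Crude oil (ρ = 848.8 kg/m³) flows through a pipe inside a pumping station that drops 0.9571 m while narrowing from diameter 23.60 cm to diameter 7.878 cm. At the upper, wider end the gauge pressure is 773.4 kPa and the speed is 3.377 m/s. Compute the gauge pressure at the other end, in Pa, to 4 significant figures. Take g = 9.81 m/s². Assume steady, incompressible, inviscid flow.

396400 Pa

By continuity, v₂ = v₁·A₁/A₂ = 3.377·(437.4/48.74) = 30.31 m/s.
Applying Bernoulli between the two ends and solving for P₂: P₂ = P₁ + ½ρ(v₁² − v₂²) − ρgΔh.
P₂ = 773400 + ½·848.8·(3.377² − 30.31²) − 848.8·9.81·(−0.9571) = 773400 + (-384900) − (-7970) = 396400 Pa.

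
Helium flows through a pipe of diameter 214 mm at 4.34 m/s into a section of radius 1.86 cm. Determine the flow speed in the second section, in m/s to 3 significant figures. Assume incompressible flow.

v₂ ≈ 144 m/s

Mass conservation (A₁v₁ = A₂v₂) gives v₂ = 4.34 × 360/10.9 = 144 m/s.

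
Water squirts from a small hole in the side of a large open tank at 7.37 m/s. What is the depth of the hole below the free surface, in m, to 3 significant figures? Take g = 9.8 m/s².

h = 2.77 m

For a small hole in a large open tank, ½v² = gh, giving h = v²/(2g).
h = 7.37²/(2·9.8) = 54.3/19.60 = 2.77 m.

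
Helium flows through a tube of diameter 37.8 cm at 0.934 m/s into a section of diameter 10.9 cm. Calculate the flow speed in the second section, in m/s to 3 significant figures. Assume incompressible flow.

By continuity, v₂ = v₁·A₁/A₂ = 0.934·(1120/93.3) = 11.2 m/s.

v₂ ≈ 11.2 m/s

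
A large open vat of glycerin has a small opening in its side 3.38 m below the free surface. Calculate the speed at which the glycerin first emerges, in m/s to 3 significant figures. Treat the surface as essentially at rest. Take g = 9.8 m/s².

Bernoulli from surface to hole (P equal, v_surface ≈ 0): v = √(2gh) = √(2×9.8×3.38) = 8.14 m/s.

v = 8.14 m/s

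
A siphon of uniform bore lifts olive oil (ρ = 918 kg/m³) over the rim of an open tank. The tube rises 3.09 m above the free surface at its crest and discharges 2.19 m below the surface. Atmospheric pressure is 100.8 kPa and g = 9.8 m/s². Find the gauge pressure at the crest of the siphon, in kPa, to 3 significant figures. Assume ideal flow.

Bernoulli surface→outlet gives ½v² = g·h_out, so v = √(2·9.8·2.19) = 6.55 m/s.
Continuity keeps v the same throughout the tube; from surface to crest, P_atm + 0 = P_top + ½ρv² + ρg·h_top.
P_top = 100800 − ½·918·6.55² − 918·9.8·3.09 = 53300 Pa. So P_gauge = P_top − P_atm = -47500 Pa.

P_gauge ≈ -47.5 kPa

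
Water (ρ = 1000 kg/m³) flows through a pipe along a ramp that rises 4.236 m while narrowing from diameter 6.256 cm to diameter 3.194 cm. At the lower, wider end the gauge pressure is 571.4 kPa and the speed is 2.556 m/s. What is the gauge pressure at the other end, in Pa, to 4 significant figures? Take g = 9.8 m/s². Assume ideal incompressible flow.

Mass conservation (A₁v₁ = A₂v₂) gives v₂ = 2.556 × 30.74/8.012 = 9.806 m/s.
Bernoulli: P₁ + ½ρv₁² + ρg h₁ = P₂ + ½ρv₂² + ρg h₂, so P₂ = P₁ + ½ρ(v₁² − v₂²) − ρg(h₂ − h₁).
P₂ = 571400 + ½·1000·(2.556² − 9.806²) − 1000·9.8·(+4.236) = 571400 + (-44810) − (41510) = 485100 Pa.

P₂ = 485100 Pa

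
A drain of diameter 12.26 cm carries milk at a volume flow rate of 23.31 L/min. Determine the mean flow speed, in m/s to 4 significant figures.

0.03291 m/s

Q = 23.31 L/min = 0.0003885 m³/s.
v = Q/A = 0.0003885 / 0.01181 = 0.03291 m/s.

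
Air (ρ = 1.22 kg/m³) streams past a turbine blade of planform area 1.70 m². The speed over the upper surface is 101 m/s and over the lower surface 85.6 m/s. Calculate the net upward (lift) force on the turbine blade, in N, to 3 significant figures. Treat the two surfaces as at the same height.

With equal heights on the two surfaces, Bernoulli gives P_lower − P_upper = ½ρ(v_upper² − v_lower²).
ΔP = ½·1.22·(101² − 85.6²) = 1750 Pa.
Lift = ΔP · A = 1750 × 1.70 = 2980 N.

F ≈ 2980 N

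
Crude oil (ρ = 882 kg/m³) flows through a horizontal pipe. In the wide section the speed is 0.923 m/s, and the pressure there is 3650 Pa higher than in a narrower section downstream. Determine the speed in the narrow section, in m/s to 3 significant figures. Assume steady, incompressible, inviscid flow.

3.02 m/s

Along the level pipe P + ½ρv² is conserved, hence v₂² = v₁² + 2(P₁ − P₂)/ρ.
v₂ = √(0.923² + 2·3650/882) = √(0.852 + 8.28) = 3.02 m/s.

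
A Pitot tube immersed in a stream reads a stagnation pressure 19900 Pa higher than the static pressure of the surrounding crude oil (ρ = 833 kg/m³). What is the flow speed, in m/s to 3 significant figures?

v ≈ 6.91 m/s

At the stagnation point the flow is brought to rest, so Bernoulli gives P_stag − P_static = ½ρv².
v = √(2ΔP/ρ) = √(2·19900/833) = 6.91 m/s.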